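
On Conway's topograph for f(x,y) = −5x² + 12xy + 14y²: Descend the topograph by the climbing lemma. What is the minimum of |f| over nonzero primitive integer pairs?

river: ρ → (14,16,-3)
river: ρ → (-3,20,2)
river: ρ → (2,20,-3)
river: ρ → (-3,16,14)
river: ρ → (14,12,-5)
river: ρ → (-5,18,5)
river: ρ → (5,12,-14)
river: ρ → (-14,16,3)
river: ρ → (3,20,-2)
river: ρ → (-2,20,3)
river: ρ → (3,16,-14)
river: ρ → (-14,12,5)
river: ρ → (5,18,-5)
river: ρ → (-5,12,14)
closes: descent 0, river 14
min |a| on river = 2

2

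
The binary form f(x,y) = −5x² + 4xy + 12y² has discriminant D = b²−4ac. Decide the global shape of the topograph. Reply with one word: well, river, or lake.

D = b²−4ac = 4² − 4·(-5)·12 = 256
D = 16² is a perfect square ⇒ form factors over ℤ ⇒ lakes

lake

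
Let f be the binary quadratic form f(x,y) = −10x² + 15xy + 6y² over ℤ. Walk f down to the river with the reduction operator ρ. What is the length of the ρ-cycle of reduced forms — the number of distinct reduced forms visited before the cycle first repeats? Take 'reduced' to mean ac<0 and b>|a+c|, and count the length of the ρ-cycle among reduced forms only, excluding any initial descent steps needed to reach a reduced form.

D = 465, ⌊√D⌋ = 21
river: ρ → (6,21,-1)
river: ρ → (-1,21,6)
river: ρ → (6,15,-10)
river: ρ → (-10,5,11)
river: ρ → (11,17,-4)
river: ρ → (-4,15,15)
river: ρ → (15,15,-4)
river: ρ → (-4,17,11)
river: ρ → (11,5,-10)
river: ρ → (-10,15,6)
ρ-cycle length = 10 (tail of 0 descent steps not counted)

10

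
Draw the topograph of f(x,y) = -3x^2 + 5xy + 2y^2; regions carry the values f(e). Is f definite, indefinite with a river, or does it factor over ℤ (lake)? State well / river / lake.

D = b²−4ac = 5² − 4·(-3)·2 = 49
D = 7² is a perfect square ⇒ form factors over ℤ ⇒ lakes

lake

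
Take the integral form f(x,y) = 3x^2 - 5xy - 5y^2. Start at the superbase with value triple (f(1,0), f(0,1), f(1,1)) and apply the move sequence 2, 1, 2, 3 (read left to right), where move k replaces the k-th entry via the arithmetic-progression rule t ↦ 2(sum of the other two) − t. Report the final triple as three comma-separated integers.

start (3,-5,-7) = (f(1,0),f(0,1),f(1,1))
replace slot 2: 2·(3+(-7)) − (-5) = -3 → (3,-3,-7)
replace slot 1: 2·((-3)+(-7)) − 3 = -23 → (-23,-3,-7)
replace slot 2: 2·((-23)+(-7)) − (-3) = -57 → (-23,-57,-7)
replace slot 3: 2·((-23)+(-57)) − (-7) = -153 → (-23,-57,-153)

-23,-57,-153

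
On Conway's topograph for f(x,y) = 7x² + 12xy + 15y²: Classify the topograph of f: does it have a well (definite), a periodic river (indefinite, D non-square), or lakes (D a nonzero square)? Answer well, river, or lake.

D = b²−4ac = 12² − 4·7·15 = -276
D < 0 ⇒ definite ⇒ every region one sign ⇒ single well

well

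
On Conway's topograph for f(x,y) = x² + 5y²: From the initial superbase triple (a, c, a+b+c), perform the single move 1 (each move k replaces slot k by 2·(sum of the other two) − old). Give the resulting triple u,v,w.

start (1,5,6) = (f(1,0),f(0,1),f(1,1))
replace slot 1: 2·(5+6) − 1 = 21 → (21,5,6)

21,5,6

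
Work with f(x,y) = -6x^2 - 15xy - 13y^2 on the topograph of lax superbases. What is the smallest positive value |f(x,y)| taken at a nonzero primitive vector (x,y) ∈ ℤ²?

translate: b→3 (≡15 mod 12), so (6,15,13)→(6,3,4)
flip: (6,3,4)→(4,-3,6)
reduced (well bottom): (4,-3,6) with a≤c, −a<b≤a
well minimum |f| = |-4| = 4 (negative-definite)

4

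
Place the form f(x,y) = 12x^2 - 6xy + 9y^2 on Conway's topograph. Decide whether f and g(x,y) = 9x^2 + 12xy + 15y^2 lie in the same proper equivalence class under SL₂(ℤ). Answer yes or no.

D₁ = -396, D₂ = -396
f: flip: (12,-6,9)→(9,6,12)
f: reduced (well bottom): (9,6,12) with a≤c, −a<b≤a
g: translate: b→-6 (≡12 mod 18), so (9,12,15)→(9,-6,12)
g: reduced (well bottom): (9,-6,12) with a≤c, −a<b≤a
reduced forms (9, 6, 12) vs (9, -6, 12) ⇒ inequivalent

no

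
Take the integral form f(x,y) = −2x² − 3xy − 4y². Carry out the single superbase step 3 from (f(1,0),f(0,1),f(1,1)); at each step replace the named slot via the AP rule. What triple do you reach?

start (-2,-4,-9) = (f(1,0),f(0,1),f(1,1))
replace slot 3: 2·((-2)+(-4)) − (-9) = -3 → (-2,-4,-3)

-2,-4,-3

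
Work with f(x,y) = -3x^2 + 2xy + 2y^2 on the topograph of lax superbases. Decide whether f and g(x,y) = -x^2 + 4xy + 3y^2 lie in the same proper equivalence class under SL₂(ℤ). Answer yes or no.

D₁ = 28, D₂ = 28
river cycle of f (length 4): (2, 2, -3), (-3, 4, 1), (1, 4, -3), (-3, 2, 2)
river cycle of g (length 4): (3, 2, -2), (-2, 2, 3), (3, 4, -1), (-1, 4, 3)
cycles differ ⇒ inequivalent

no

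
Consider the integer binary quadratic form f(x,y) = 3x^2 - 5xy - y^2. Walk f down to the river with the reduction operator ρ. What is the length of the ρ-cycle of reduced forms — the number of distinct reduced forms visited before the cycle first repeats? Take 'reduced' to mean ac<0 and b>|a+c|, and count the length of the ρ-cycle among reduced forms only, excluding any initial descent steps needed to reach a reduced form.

D = 37, ⌊√D⌋ = 6
descent: ρ → (-1,5,3)  [lands on river]
river: ρ → (3,1,-3)
river: ρ → (-3,5,1)
river: ρ → (1,5,-3)
river: ρ → (-3,1,3)
river: ρ → (3,5,-1)
ρ-cycle length = 6 (tail of 1 descent step not counted)

6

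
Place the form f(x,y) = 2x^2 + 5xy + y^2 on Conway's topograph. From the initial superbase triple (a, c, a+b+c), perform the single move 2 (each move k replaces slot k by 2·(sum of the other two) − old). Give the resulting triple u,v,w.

start (2,1,8) = (f(1,0),f(0,1),f(1,1))
replace slot 2: 2·(2+8) − 1 = 19 → (2,19,8)

2,19,8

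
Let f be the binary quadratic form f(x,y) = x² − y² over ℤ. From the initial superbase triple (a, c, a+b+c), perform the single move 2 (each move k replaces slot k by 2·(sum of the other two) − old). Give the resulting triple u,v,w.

start (1,-1,0) = (f(1,0),f(0,1),f(1,1))
replace slot 2: 2·(1+0) − (-1) = 3 → (1,3,0)

1,3,0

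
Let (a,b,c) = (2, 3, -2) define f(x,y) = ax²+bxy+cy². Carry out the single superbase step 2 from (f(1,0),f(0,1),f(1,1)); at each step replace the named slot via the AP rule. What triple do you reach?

start (2,-2,3) = (f(1,0),f(0,1),f(1,1))
replace slot 2: 2·(2+3) − (-2) = 12 → (2,12,3)

2,12,3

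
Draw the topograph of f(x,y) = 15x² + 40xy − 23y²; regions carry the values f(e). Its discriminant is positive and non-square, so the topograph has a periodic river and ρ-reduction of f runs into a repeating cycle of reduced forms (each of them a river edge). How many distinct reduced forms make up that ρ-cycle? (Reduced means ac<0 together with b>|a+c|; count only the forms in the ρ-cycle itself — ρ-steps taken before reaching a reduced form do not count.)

D = 2980, ⌊√D⌋ = 54
river: ρ → (-23,52,3)
river: ρ → (3,50,-40)
river: ρ → (-40,30,13)
river: ρ → (13,48,-13)
river: ρ → (-13,30,40)
river: ρ → (40,50,-3)
river: ρ → (-3,52,23)
river: ρ → (23,40,-15)
river: ρ → (-15,50,8)
river: ρ → (8,46,-27)
river: ρ → (-27,8,27)
river: ρ → (27,46,-8)
river: ρ → (-8,50,15)
river: ρ → (15,40,-23)
ρ-cycle length = 14 (tail of 0 descent steps not counted)

14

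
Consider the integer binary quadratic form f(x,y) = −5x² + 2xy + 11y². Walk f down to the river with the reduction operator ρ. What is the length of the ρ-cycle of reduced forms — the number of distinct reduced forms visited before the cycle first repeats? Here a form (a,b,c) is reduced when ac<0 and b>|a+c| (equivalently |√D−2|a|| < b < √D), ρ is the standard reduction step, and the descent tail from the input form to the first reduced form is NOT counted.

D = 224, ⌊√D⌋ = 14
descent: ρ → (11,-2,-5)
descent: ρ → (-5,12,4)  [lands on river]
river: ρ → (4,12,-5)
river: ρ → (-5,8,8)
river: ρ → (8,8,-5)
ρ-cycle length = 4 (tail of 2 descent steps not counted)

4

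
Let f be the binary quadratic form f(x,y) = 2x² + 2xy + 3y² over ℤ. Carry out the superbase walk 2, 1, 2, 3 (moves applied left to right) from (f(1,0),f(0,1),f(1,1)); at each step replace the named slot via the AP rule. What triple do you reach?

start (2,3,7) = (f(1,0),f(0,1),f(1,1))
replace slot 2: 2·(2+7) − 3 = 15 → (2,15,7)
replace slot 1: 2·(15+7) − 2 = 42 → (42,15,7)
replace slot 2: 2·(42+7) − 15 = 83 → (42,83,7)
replace slot 3: 2·(42+83) − 7 = 243 → (42,83,243)

42,83,243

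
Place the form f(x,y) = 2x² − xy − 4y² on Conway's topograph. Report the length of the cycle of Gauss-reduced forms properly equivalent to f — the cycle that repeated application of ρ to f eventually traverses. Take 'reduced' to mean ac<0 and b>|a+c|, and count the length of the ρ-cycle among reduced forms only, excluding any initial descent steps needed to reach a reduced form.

D = 33, ⌊√D⌋ = 5
descent: ρ → (-4,1,2)
descent: ρ → (2,3,-3)  [lands on river]
river: ρ → (-3,3,2)
river: ρ → (2,5,-1)
river: ρ → (-1,5,2)
ρ-cycle length = 4 (tail of 2 descent steps not counted)

4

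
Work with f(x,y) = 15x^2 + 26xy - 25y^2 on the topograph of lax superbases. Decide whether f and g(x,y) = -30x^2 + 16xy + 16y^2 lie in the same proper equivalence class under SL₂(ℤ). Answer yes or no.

D₁ = 2176, D₂ = 2176
river cycle of f (length 10): (-25, 24, 16), (16, 40, -9), (-9, 32, 32), (32, 32, -9), (-9, 40, 16), (16, 24, -25), (-25, 26, 15), (15, 34, -17), (-17, 34, 15), (15, 26, -25)
river cycle of g (length 4): (16, 16, -30), (-30, 44, 2), (2, 44, -30), (-30, 16, 16)
cycles differ ⇒ inequivalent

no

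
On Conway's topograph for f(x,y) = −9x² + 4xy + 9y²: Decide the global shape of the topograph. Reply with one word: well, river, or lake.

D = b²−4ac = 4² − 4·(-9)·9 = 340
D > 0 non-square ⇒ indefinite ⇒ periodic river

river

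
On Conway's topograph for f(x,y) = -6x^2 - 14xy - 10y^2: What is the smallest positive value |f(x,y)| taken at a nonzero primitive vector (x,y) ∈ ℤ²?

translate: b→2 (≡14 mod 12), so (6,14,10)→(6,2,2)
flip: (6,2,2)→(2,-2,6)
translate: b→2 (≡-2 mod 4), so (2,-2,6)→(2,2,6)
reduced (well bottom): (2,2,6) with a≤c, −a<b≤a
well minimum |f| = |-2| = 2 (negative-definite)

2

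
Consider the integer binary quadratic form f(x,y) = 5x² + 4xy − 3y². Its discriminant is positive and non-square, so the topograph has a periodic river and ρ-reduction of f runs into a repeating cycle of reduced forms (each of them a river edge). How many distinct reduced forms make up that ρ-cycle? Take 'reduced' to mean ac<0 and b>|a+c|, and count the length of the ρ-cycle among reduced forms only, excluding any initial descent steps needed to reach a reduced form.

D = 76, ⌊√D⌋ = 8
river: ρ → (-3,8,1)
river: ρ → (1,8,-3)
river: ρ → (-3,4,5)
river: ρ → (5,6,-2)
river: ρ → (-2,6,5)
river: ρ → (5,4,-3)
ρ-cycle length = 6 (tail of 0 descent steps not counted)

6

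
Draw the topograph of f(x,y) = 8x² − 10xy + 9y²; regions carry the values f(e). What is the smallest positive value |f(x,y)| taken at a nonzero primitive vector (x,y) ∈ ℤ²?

translate: b→6 (≡-10 mod 16), so (8,-10,9)→(8,6,7)
flip: (8,6,7)→(7,-6,8)
reduced (well bottom): (7,-6,8) with a≤c, −a<b≤a
well minimum = a = 7

7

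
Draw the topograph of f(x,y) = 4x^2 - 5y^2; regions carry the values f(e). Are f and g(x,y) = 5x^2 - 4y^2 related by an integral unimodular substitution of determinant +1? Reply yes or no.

D₁ = 80, D₂ = 80
river cycle of f (length 2): (4, 8, -1), (-1, 8, 4)
river cycle of g (length 2): (-4, 8, 1), (1, 8, -4)
cycles differ ⇒ inequivalent

no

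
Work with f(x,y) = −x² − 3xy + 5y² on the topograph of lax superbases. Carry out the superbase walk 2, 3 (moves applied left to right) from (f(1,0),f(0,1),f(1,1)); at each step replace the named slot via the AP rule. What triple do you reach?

start (-1,5,1) = (f(1,0),f(0,1),f(1,1))
replace slot 2: 2·((-1)+1) − 5 = -5 → (-1,-5,1)
replace slot 3: 2·((-1)+(-5)) − 1 = -13 → (-1,-5,-13)

-1,-5,-13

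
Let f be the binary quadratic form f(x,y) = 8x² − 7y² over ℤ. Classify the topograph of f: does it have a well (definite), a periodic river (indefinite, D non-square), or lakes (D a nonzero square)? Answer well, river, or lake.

D = b²−4ac = 0² − 4·8·(-7) = 224
D > 0 non-square ⇒ indefinite ⇒ periodic river

river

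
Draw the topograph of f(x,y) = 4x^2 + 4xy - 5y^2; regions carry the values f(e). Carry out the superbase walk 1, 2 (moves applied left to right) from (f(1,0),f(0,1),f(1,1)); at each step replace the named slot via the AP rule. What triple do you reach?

start (4,-5,3) = (f(1,0),f(0,1),f(1,1))
replace slot 1: 2·((-5)+3) − 4 = -8 → (-8,-5,3)
replace slot 2: 2·((-8)+3) − (-5) = -5 → (-8,-5,3)

-8,-5,3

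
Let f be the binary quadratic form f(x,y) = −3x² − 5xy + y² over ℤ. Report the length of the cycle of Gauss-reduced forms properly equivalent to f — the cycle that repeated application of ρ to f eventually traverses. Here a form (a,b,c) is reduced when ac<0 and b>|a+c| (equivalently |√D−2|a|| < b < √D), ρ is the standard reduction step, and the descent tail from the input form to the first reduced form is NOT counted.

D = 37, ⌊√D⌋ = 6
descent: ρ → (1,5,-3)  [lands on river]
river: ρ → (-3,1,3)
river: ρ → (3,5,-1)
river: ρ → (-1,5,3)
river: ρ → (3,1,-3)
river: ρ → (-3,5,1)
ρ-cycle length = 6 (tail of 1 descent step not counted)

6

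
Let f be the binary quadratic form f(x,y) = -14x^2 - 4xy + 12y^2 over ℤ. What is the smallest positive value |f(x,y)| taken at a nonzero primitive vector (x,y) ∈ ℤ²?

descent: ρ → (12,4,-14)  [lands on river]
river: ρ → (-14,24,2)
river: ρ → (2,24,-14)
river: ρ → (-14,4,12)
river: ρ → (12,20,-6)
river: ρ → (-6,16,18)
river: ρ → (18,20,-4)
river: ρ → (-4,20,18)
river: ρ → (18,16,-6)
river: ρ → (-6,20,12)
closes: descent 1, river 10
min |a| on river = 2

2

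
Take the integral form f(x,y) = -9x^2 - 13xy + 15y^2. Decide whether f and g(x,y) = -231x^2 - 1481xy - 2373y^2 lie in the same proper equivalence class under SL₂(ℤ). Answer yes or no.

D₁ = 709, D₂ = 709
river cycle of f (length 34): (15, 13, -9), (-9, 23, 5), (5, 17, -21), (-21, 25, 1), (1, 25, -21), (-21, 17, 5), (5, 23, -9), (-9, 13, 15), (15, 17, -7), (-7, 25, 3), … (24 more)
river cycle of g (length 34): (-9, 23, 5), (5, 17, -21), (-21, 25, 1), (1, 25, -21), (-21, 17, 5), (5, 23, -9), (-9, 13, 15), (15, 17, -7), (-7, 25, 3), (3, 23, -15), … (24 more)
cycles coincide ⇒ equivalent

yes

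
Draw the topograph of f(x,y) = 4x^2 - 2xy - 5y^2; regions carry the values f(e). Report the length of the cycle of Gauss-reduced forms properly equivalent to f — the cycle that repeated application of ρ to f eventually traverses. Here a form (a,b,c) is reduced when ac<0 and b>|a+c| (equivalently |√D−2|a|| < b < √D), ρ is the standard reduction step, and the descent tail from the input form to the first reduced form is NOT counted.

D = 84, ⌊√D⌋ = 9
descent: ρ → (-5,2,4)  [lands on river]
river: ρ → (4,6,-3)
river: ρ → (-3,6,4)
river: ρ → (4,2,-5)
river: ρ → (-5,8,1)
river: ρ → (1,8,-5)
ρ-cycle length = 6 (tail of 1 descent step not counted)

6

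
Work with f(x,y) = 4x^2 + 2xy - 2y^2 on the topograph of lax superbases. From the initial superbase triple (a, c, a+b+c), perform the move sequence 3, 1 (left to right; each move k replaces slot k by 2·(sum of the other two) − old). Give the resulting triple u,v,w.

start (4,-2,4) = (f(1,0),f(0,1),f(1,1))
replace slot 3: 2·(4+(-2)) − 4 = 0 → (4,-2,0)
replace slot 1: 2·((-2)+0) − 4 = -8 → (-8,-2,0)

-8,-2,0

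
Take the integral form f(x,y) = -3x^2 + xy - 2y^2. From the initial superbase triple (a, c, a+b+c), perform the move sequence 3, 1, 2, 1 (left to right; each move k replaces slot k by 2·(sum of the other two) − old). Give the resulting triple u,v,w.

start (-3,-2,-4) = (f(1,0),f(0,1),f(1,1))
replace slot 3: 2·((-3)+(-2)) − (-4) = -6 → (-3,-2,-6)
replace slot 1: 2·((-2)+(-6)) − (-3) = -13 → (-13,-2,-6)
replace slot 2: 2·((-13)+(-6)) − (-2) = -36 → (-13,-36,-6)
replace slot 1: 2·((-36)+(-6)) − (-13) = -71 → (-71,-36,-6)

-71,-36,-6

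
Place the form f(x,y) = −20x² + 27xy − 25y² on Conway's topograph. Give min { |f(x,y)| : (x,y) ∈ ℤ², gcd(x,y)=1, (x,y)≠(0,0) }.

translate: b→13 (≡-27 mod 40), so (20,-27,25)→(20,13,18)
flip: (20,13,18)→(18,-13,20)
reduced (well bottom): (18,-13,20) with a≤c, −a<b≤a
well minimum |f| = |-18| = 18 (negative-definite)

18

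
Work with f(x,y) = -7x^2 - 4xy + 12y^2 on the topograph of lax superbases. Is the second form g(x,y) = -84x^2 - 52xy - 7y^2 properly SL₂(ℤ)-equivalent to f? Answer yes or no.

D₁ = 352, D₂ = 352
river cycle of f (length 6): (-7, 10, 9), (9, 8, -8), (-8, 8, 9), (9, 10, -7), (-7, 18, 1), (1, 18, -7)
river cycle of g (length 6): (-7, 10, 9), (9, 8, -8), (-8, 8, 9), (9, 10, -7), (-7, 18, 1), (1, 18, -7)
cycles coincide ⇒ equivalent

yes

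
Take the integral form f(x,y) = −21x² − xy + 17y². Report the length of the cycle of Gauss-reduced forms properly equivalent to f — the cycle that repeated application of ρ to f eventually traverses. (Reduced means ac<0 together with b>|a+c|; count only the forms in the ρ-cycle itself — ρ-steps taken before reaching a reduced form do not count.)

D = 1429, ⌊√D⌋ = 37
descent: ρ → (17,35,-3)  [lands on river]
river: ρ → (-3,37,5)
river: ρ → (5,33,-17)
river: ρ → (-17,35,3)
river: ρ → (3,37,-5)
river: ρ → (-5,33,17)
ρ-cycle length = 6 (tail of 1 descent step not counted)

6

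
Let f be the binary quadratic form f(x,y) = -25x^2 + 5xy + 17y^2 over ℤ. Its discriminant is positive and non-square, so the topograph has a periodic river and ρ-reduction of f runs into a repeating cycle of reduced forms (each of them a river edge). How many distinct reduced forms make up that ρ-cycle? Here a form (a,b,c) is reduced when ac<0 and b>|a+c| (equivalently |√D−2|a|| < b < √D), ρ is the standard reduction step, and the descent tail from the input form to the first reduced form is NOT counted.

D = 1725, ⌊√D⌋ = 41
descent: ρ → (17,29,-13)  [lands on river]
river: ρ → (-13,23,23)
river: ρ → (23,23,-13)
river: ρ → (-13,29,17)
river: ρ → (17,39,-3)
river: ρ → (-3,39,17)
ρ-cycle length = 6 (tail of 1 descent step not counted)

6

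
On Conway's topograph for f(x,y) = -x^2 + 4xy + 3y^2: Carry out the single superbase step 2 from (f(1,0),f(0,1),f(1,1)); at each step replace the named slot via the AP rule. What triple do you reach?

start (-1,3,6) = (f(1,0),f(0,1),f(1,1))
replace slot 2: 2·((-1)+6) − 3 = 7 → (-1,7,6)

-1,7,6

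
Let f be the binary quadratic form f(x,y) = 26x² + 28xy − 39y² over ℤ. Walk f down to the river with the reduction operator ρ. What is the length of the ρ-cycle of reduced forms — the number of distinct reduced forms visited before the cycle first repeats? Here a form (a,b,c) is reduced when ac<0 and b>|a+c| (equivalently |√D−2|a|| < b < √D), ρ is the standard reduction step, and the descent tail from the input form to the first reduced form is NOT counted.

D = 4840, ⌊√D⌋ = 69
river: ρ → (-39,50,15)
river: ρ → (15,40,-54)
river: ρ → (-54,68,1)
river: ρ → (1,68,-54)
river: ρ → (-54,40,15)
river: ρ → (15,50,-39)
river: ρ → (-39,28,26)
river: ρ → (26,24,-41)
river: ρ → (-41,58,9)
river: ρ → (9,68,-6)
river: ρ → (-6,64,31)
river: ρ → (31,60,-10)
river: ρ → (-10,60,31)
river: ρ → (31,64,-6)
river: ρ → (-6,68,9)
river: ρ → (9,58,-41)
river: ρ → (-41,24,26)
river: ρ → (26,28,-39)
ρ-cycle length = 18 (tail of 0 descent steps not counted)

18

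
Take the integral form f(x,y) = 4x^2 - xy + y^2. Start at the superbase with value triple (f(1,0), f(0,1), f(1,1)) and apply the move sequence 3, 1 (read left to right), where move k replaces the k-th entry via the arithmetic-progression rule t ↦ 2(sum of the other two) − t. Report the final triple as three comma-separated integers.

start (4,1,4) = (f(1,0),f(0,1),f(1,1))
replace slot 3: 2·(4+1) − 4 = 6 → (4,1,6)
replace slot 1: 2·(1+6) − 4 = 10 → (10,1,6)

10,1,6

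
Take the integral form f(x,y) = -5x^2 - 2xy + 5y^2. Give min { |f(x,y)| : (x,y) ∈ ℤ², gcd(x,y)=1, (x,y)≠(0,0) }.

descent: ρ → (5,2,-5)  [lands on river]
river: ρ → (-5,8,2)
river: ρ → (2,8,-5)
river: ρ → (-5,2,5)
river: ρ → (5,8,-2)
river: ρ → (-2,8,5)
closes: descent 1, river 6
min |a| on river = 2

2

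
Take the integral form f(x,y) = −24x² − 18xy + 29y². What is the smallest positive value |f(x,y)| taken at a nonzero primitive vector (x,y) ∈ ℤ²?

descent: ρ → (29,18,-24)  [lands on river]
river: ρ → (-24,30,23)
river: ρ → (23,16,-31)
river: ρ → (-31,46,8)
river: ρ → (8,50,-19)
river: ρ → (-19,26,32)
river: ρ → (32,38,-13)
river: ρ → (-13,40,29)
closes: descent 1, river 8
min |a| on river = 8

8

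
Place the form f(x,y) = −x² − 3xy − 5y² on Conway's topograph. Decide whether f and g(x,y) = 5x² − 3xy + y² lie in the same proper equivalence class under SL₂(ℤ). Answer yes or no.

D₁ = -11, D₂ = -11
f is negative-definite; reduce −f:
−f: translate: b→1 (≡3 mod 2), so (1,3,5)→(1,1,3)
−f: reduced (well bottom): (1,1,3) with a≤c, −a<b≤a
flip sign back: reduced form of f is (-1,-1,-3)
g: flip: (5,-3,1)→(1,3,5)
g: translate: b→1 (≡3 mod 2), so (1,3,5)→(1,1,3)
g: reduced (well bottom): (1,1,3) with a≤c, −a<b≤a
reduced forms (-1, -1, -3) vs (1, 1, 3) ⇒ inequivalent

no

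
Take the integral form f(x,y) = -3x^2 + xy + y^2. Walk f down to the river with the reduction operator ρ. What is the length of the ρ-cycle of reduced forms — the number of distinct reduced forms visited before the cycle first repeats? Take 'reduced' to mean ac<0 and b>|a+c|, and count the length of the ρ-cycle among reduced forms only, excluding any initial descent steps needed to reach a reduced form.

D = 13, ⌊√D⌋ = 3
descent: ρ → (1,3,-1)  [lands on river]
river: ρ → (-1,3,1)
ρ-cycle length = 2 (tail of 1 descent step not counted)

2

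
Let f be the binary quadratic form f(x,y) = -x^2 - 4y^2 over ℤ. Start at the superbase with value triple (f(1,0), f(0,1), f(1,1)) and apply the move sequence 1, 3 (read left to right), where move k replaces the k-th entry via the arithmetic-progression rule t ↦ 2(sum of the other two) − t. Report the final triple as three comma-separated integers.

start (-1,-4,-5) = (f(1,0),f(0,1),f(1,1))
replace slot 1: 2·((-4)+(-5)) − (-1) = -17 → (-17,-4,-5)
replace slot 3: 2·((-17)+(-4)) − (-5) = -37 → (-17,-4,-37)

-17,-4,-37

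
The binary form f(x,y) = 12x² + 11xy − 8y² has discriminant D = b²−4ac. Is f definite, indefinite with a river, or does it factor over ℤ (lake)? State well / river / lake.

D = b²−4ac = 11² − 4·12·(-8) = 505
D > 0 non-square ⇒ indefinite ⇒ periodic river

river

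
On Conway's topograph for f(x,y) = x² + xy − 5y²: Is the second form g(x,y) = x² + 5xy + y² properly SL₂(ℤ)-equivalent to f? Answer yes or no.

D₁ = 21, D₂ = 21
river cycle of f (length 2): (1, 3, -3), (-3, 3, 1)
river cycle of g (length 2): (1, 3, -3), (-3, 3, 1)
cycles coincide ⇒ equivalent

yes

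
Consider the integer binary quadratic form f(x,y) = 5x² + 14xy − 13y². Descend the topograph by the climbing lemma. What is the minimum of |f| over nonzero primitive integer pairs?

river: ρ → (-13,12,6)
river: ρ → (6,12,-13)
river: ρ → (-13,14,5)
river: ρ → (5,16,-10)
river: ρ → (-10,4,11)
river: ρ → (11,18,-3)
river: ρ → (-3,18,11)
river: ρ → (11,4,-10)
river: ρ → (-10,16,5)
river: ρ → (5,14,-13)
closes: descent 0, river 10
min |a| on river = 3

3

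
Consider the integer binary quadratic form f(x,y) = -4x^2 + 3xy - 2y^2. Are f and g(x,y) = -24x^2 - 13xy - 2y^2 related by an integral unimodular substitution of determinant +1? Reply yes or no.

D₁ = -23, D₂ = -23
f is negative-definite; reduce −f:
−f: flip: (4,-3,2)→(2,3,4)
−f: translate: b→-1 (≡3 mod 4), so (2,3,4)→(2,-1,3)
−f: reduced (well bottom): (2,-1,3) with a≤c, −a<b≤a
flip sign back: reduced form of f is (-2,1,-3)
g is negative-definite; reduce −g:
−g: flip: (24,13,2)→(2,-13,24)
−g: translate: b→-1 (≡-13 mod 4), so (2,-13,24)→(2,-1,3)
−g: reduced (well bottom): (2,-1,3) with a≤c, −a<b≤a
flip sign back: reduced form of g is (-2,1,-3)
reduced forms (-2, 1, -3) vs (-2, 1, -3) ⇒ equivalent

yes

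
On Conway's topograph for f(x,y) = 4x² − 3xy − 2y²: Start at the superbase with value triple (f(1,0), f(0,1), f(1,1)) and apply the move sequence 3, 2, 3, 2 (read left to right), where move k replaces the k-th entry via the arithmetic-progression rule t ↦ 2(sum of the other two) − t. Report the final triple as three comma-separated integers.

start (4,-2,-1) = (f(1,0),f(0,1),f(1,1))
replace slot 3: 2·(4+(-2)) − (-1) = 5 → (4,-2,5)
replace slot 2: 2·(4+5) − (-2) = 20 → (4,20,5)
replace slot 3: 2·(4+20) − 5 = 43 → (4,20,43)
replace slot 2: 2·(4+43) − 20 = 74 → (4,74,43)

4,74,43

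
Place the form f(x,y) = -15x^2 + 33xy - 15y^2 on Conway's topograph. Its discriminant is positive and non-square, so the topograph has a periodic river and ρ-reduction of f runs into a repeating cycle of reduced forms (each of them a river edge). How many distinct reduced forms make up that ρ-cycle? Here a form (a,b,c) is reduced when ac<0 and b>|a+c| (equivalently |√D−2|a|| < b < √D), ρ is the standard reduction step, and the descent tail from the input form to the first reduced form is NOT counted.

D = 189, ⌊√D⌋ = 13
descent: ρ → (-15,-3,3)
descent: ρ → (3,9,-9)  [lands on river]
river: ρ → (-9,9,3)
ρ-cycle length = 2 (tail of 2 descent steps not counted)

2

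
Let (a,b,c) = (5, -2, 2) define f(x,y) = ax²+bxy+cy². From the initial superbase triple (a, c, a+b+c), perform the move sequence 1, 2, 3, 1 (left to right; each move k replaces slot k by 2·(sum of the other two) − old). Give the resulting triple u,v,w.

start (5,2,5) = (f(1,0),f(0,1),f(1,1))
replace slot 1: 2·(2+5) − 5 = 9 → (9,2,5)
replace slot 2: 2·(9+5) − 2 = 26 → (9,26,5)
replace slot 3: 2·(9+26) − 5 = 65 → (9,26,65)
replace slot 1: 2·(26+65) − 9 = 173 → (173,26,65)

173,26,65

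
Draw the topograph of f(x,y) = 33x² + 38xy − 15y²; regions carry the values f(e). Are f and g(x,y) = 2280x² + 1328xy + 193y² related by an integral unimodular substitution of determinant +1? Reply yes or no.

D₁ = 3424, D₂ = 3424
river cycle of f (length 26): (-15, 52, 12), (12, 44, -31), (-31, 18, 25), (25, 32, -24), (-24, 16, 33), (33, 50, -7), (-7, 48, 40), (40, 32, -15), (-15, 58, 1), (1, 58, -15), … (16 more)
river cycle of g (length 26): (33, 38, -15), (-15, 52, 12), (12, 44, -31), (-31, 18, 25), (25, 32, -24), (-24, 16, 33), (33, 50, -7), (-7, 48, 40), (40, 32, -15), (-15, 58, 1), … (16 more)
cycles coincide ⇒ equivalent

yes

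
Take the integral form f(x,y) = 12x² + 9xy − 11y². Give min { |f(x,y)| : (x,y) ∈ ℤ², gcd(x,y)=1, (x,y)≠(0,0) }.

river: ρ → (-11,13,10)
river: ρ → (10,7,-14)
river: ρ → (-14,21,3)
river: ρ → (3,21,-14)
river: ρ → (-14,7,10)
river: ρ → (10,13,-11)
river: ρ → (-11,9,12)
river: ρ → (12,15,-8)
river: ρ → (-8,17,10)
river: ρ → (10,23,-2)
river: ρ → (-2,21,21)
river: ρ → (21,21,-2)
river: ρ → (-2,23,10)
river: ρ → (10,17,-8)
river: ρ → (-8,15,12)
river: ρ → (12,9,-11)
closes: descent 0, river 16
min |a| on river = 2

2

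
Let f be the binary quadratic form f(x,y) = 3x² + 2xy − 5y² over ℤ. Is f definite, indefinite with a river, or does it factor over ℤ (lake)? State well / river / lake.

D = b²−4ac = 2² − 4·3·(-5) = 64
D = 8² is a perfect square ⇒ form factors over ℤ ⇒ lakes

lake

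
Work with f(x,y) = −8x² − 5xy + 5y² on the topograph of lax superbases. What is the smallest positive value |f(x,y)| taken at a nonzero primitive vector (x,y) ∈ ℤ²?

descent: ρ → (5,5,-8)  [lands on river]
river: ρ → (-8,11,2)
river: ρ → (2,13,-2)
river: ρ → (-2,11,8)
river: ρ → (8,5,-5)
river: ρ → (-5,5,8)
river: ρ → (8,11,-2)
river: ρ → (-2,13,2)
river: ρ → (2,11,-8)
river: ρ → (-8,5,5)
closes: descent 1, river 10
min |a| on river = 2

2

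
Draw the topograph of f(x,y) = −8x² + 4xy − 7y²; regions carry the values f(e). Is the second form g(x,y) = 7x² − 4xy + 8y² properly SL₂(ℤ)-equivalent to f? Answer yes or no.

D₁ = -208, D₂ = -208
f is negative-definite; reduce −f:
−f: flip: (8,-4,7)→(7,4,8)
−f: reduced (well bottom): (7,4,8) with a≤c, −a<b≤a
flip sign back: reduced form of f is (-7,-4,-8)
g: reduced (well bottom): (7,-4,8) with a≤c, −a<b≤a
reduced forms (-7, -4, -8) vs (7, -4, 8) ⇒ inequivalent

no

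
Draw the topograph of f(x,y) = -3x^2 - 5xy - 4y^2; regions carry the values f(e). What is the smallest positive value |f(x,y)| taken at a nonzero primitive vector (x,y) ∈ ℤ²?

translate: b→-1 (≡5 mod 6), so (3,5,4)→(3,-1,2)
flip: (3,-1,2)→(2,1,3)
reduced (well bottom): (2,1,3) with a≤c, −a<b≤a
well minimum |f| = |-2| = 2 (negative-definite)

2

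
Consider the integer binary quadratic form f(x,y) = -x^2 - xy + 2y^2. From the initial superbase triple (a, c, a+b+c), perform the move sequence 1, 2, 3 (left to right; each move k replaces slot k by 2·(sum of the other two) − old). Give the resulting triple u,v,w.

start (-1,2,0) = (f(1,0),f(0,1),f(1,1))
replace slot 1: 2·(2+0) − (-1) = 5 → (5,2,0)
replace slot 2: 2·(5+0) − 2 = 8 → (5,8,0)
replace slot 3: 2·(5+8) − 0 = 26 → (5,8,26)

5,8,26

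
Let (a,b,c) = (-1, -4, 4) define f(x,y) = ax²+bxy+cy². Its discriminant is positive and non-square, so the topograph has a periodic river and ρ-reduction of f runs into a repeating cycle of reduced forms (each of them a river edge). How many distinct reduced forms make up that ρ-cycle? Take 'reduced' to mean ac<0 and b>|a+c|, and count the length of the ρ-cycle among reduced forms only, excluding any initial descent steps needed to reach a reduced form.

D = 32, ⌊√D⌋ = 5
descent: ρ → (4,4,-1)  [lands on river]
river: ρ → (-1,4,4)
ρ-cycle length = 2 (tail of 1 descent step not counted)

2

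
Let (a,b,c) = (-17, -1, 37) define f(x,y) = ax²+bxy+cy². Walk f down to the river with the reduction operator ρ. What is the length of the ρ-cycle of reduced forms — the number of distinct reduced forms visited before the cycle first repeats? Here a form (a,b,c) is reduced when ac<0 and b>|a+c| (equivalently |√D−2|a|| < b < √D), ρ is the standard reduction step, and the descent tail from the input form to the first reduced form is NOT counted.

D = 2517, ⌊√D⌋ = 50
descent: ρ → (37,1,-17)
descent: ρ → (-17,33,21)  [lands on river]
river: ρ → (21,9,-29)
river: ρ → (-29,49,1)
river: ρ → (1,49,-29)
river: ρ → (-29,9,21)
river: ρ → (21,33,-17)
river: ρ → (-17,35,19)
river: ρ → (19,41,-11)
river: ρ → (-11,47,7)
river: ρ → (7,37,-41)
river: ρ → (-41,45,3)
river: ρ → (3,45,-41)
river: ρ → (-41,37,7)
river: ρ → (7,47,-11)
river: ρ → (-11,41,19)
river: ρ → (19,35,-17)
ρ-cycle length = 16 (tail of 2 descent steps not counted)

16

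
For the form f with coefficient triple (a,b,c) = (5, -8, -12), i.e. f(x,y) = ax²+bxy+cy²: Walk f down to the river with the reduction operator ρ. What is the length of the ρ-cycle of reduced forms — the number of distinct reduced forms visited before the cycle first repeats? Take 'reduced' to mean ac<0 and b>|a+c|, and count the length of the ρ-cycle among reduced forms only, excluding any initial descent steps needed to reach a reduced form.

D = 304, ⌊√D⌋ = 17
descent: ρ → (-12,8,5)  [lands on river]
river: ρ → (5,12,-8)
river: ρ → (-8,4,9)
river: ρ → (9,14,-3)
river: ρ → (-3,16,4)
river: ρ → (4,16,-3)
river: ρ → (-3,14,9)
river: ρ → (9,4,-8)
river: ρ → (-8,12,5)
river: ρ → (5,8,-12)
river: ρ → (-12,16,1)
river: ρ → (1,16,-12)
ρ-cycle length = 12 (tail of 1 descent step not counted)

12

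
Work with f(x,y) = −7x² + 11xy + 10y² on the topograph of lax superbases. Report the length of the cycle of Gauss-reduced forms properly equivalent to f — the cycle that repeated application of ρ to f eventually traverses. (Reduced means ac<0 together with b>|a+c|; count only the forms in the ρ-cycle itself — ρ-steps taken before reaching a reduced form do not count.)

D = 401, ⌊√D⌋ = 20
river: ρ → (10,9,-8)
river: ρ → (-8,7,11)
river: ρ → (11,15,-4)
river: ρ → (-4,17,7)
river: ρ → (7,11,-10)
river: ρ → (-10,9,8)
river: ρ → (8,7,-11)
river: ρ → (-11,15,4)
river: ρ → (4,17,-7)
river: ρ → (-7,11,10)
ρ-cycle length = 10 (tail of 0 descent steps not counted)

10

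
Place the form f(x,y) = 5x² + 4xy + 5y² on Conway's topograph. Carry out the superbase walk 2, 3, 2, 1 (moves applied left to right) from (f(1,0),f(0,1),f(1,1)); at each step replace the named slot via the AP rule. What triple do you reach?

start (5,5,14) = (f(1,0),f(0,1),f(1,1))
replace slot 2: 2·(5+14) − 5 = 33 → (5,33,14)
replace slot 3: 2·(5+33) − 14 = 62 → (5,33,62)
replace slot 2: 2·(5+62) − 33 = 101 → (5,101,62)
replace slot 1: 2·(101+62) − 5 = 321 → (321,101,62)

321,101,62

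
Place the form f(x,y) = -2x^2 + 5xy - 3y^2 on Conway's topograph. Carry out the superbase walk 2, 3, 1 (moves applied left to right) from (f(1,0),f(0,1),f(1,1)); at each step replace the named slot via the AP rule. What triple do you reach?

start (-2,-3,0) = (f(1,0),f(0,1),f(1,1))
replace slot 2: 2·((-2)+0) − (-3) = -1 → (-2,-1,0)
replace slot 3: 2·((-2)+(-1)) − 0 = -6 → (-2,-1,-6)
replace slot 1: 2·((-1)+(-6)) − (-2) = -12 → (-12,-1,-6)

-12,-1,-6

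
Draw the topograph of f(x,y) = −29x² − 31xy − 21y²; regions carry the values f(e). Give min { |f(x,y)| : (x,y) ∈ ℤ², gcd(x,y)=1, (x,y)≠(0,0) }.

translate: b→-27 (≡31 mod 58), so (29,31,21)→(29,-27,19)
flip: (29,-27,19)→(19,27,29)
translate: b→-11 (≡27 mod 38), so (19,27,29)→(19,-11,21)
reduced (well bottom): (19,-11,21) with a≤c, −a<b≤a
well minimum |f| = |-19| = 19 (negative-definite)

19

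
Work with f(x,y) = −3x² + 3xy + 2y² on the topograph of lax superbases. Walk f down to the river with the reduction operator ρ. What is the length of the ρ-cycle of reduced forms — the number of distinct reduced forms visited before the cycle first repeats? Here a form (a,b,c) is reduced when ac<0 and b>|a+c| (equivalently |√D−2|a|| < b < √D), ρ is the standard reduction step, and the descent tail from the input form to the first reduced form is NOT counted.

D = 33, ⌊√D⌋ = 5
river: ρ → (2,5,-1)
river: ρ → (-1,5,2)
river: ρ → (2,3,-3)
river: ρ → (-3,3,2)
ρ-cycle length = 4 (tail of 0 descent steps not counted)

4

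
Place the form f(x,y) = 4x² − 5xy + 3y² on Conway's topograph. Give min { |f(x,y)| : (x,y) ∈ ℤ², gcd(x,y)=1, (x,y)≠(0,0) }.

translate: b→3 (≡-5 mod 8), so (4,-5,3)→(4,3,2)
flip: (4,3,2)→(2,-3,4)
translate: b→1 (≡-3 mod 4), so (2,-3,4)→(2,1,3)
reduced (well bottom): (2,1,3) with a≤c, −a<b≤a
well minimum = a = 2

2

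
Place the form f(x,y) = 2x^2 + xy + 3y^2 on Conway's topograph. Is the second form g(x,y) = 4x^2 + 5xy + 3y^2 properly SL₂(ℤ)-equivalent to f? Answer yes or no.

D₁ = -23, D₂ = -23
f: reduced (well bottom): (2,1,3) with a≤c, −a<b≤a
g: translate: b→-3 (≡5 mod 8), so (4,5,3)→(4,-3,2)
g: flip: (4,-3,2)→(2,3,4)
g: translate: b→-1 (≡3 mod 4), so (2,3,4)→(2,-1,3)
g: reduced (well bottom): (2,-1,3) with a≤c, −a<b≤a
reduced forms (2, 1, 3) vs (2, -1, 3) ⇒ inequivalent

no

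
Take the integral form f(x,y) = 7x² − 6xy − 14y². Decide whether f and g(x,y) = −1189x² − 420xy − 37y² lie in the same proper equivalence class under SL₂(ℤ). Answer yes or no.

D₁ = 428, D₂ = 428
river cycle of f (length 6): (7, 8, -13), (-13, 18, 2), (2, 18, -13), (-13, 8, 7), (7, 20, -1), (-1, 20, 7)
river cycle of g (length 6): (-1, 20, 7), (7, 8, -13), (-13, 18, 2), (2, 18, -13), (-13, 8, 7), (7, 20, -1)
cycles coincide ⇒ equivalent

yes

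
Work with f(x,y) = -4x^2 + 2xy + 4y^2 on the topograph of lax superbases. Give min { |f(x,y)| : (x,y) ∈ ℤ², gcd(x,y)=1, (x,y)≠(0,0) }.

river: ρ → (4,6,-2)
river: ρ → (-2,6,4)
river: ρ → (4,2,-4)
river: ρ → (-4,6,2)
river: ρ → (2,6,-4)
river: ρ → (-4,2,4)
closes: descent 0, river 6
min |a| on river = 2

2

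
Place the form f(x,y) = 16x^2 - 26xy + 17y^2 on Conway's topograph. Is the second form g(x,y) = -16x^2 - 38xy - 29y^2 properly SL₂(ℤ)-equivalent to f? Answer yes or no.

D₁ = -412, D₂ = -412
f: translate: b→6 (≡-26 mod 32), so (16,-26,17)→(16,6,7)
f: flip: (16,6,7)→(7,-6,16)
f: reduced (well bottom): (7,-6,16) with a≤c, −a<b≤a
g is negative-definite; reduce −g:
−g: translate: b→6 (≡38 mod 32), so (16,38,29)→(16,6,7)
−g: flip: (16,6,7)→(7,-6,16)
−g: reduced (well bottom): (7,-6,16) with a≤c, −a<b≤a
flip sign back: reduced form of g is (-7,6,-16)
reduced forms (7, -6, 16) vs (-7, 6, -16) ⇒ inequivalent

no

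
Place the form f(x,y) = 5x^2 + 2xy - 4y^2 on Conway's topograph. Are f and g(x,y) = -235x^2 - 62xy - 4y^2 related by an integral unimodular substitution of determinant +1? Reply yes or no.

D₁ = 84, D₂ = 84
river cycle of f (length 6): (-4, 6, 3), (3, 6, -4), (-4, 2, 5), (5, 8, -1), (-1, 8, 5), (5, 2, -4)
river cycle of g (length 6): (-4, 6, 3), (3, 6, -4), (-4, 2, 5), (5, 8, -1), (-1, 8, 5), (5, 2, -4)
cycles coincide ⇒ equivalent

yes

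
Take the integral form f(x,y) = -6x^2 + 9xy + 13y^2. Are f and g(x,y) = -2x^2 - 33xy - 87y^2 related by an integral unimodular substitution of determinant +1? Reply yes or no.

D₁ = 393, D₂ = 393
river cycle of f (length 16): (13, 17, -2), (-2, 19, 4), (4, 13, -14), (-14, 15, 3), (3, 15, -14), (-14, 13, 4), (4, 19, -2), (-2, 17, 13), (13, 9, -6), (-6, 15, 7), … (6 more)
river cycle of g (length 16): (-2, 19, 4), (4, 13, -14), (-14, 15, 3), (3, 15, -14), (-14, 13, 4), (4, 19, -2), (-2, 17, 13), (13, 9, -6), (-6, 15, 7), (7, 13, -8), … (6 more)
cycles coincide ⇒ equivalent

yes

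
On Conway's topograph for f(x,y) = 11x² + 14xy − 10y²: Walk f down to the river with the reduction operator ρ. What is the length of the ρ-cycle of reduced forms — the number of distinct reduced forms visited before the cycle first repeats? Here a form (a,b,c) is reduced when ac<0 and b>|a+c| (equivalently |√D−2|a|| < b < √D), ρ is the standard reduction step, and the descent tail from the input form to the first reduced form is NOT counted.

D = 636, ⌊√D⌋ = 25
river: ρ → (-10,6,15)
river: ρ → (15,24,-1)
river: ρ → (-1,24,15)
river: ρ → (15,6,-10)
river: ρ → (-10,14,11)
river: ρ → (11,8,-13)
river: ρ → (-13,18,6)
river: ρ → (6,18,-13)
river: ρ → (-13,8,11)
river: ρ → (11,14,-10)
ρ-cycle length = 10 (tail of 0 descent steps not counted)

10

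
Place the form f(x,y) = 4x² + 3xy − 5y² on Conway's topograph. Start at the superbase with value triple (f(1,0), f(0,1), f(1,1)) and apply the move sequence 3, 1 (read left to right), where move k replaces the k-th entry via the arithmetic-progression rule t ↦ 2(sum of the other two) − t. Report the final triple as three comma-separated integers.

start (4,-5,2) = (f(1,0),f(0,1),f(1,1))
replace slot 3: 2·(4+(-5)) − 2 = -4 → (4,-5,-4)
replace slot 1: 2·((-5)+(-4)) − 4 = -22 → (-22,-5,-4)

-22,-5,-4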